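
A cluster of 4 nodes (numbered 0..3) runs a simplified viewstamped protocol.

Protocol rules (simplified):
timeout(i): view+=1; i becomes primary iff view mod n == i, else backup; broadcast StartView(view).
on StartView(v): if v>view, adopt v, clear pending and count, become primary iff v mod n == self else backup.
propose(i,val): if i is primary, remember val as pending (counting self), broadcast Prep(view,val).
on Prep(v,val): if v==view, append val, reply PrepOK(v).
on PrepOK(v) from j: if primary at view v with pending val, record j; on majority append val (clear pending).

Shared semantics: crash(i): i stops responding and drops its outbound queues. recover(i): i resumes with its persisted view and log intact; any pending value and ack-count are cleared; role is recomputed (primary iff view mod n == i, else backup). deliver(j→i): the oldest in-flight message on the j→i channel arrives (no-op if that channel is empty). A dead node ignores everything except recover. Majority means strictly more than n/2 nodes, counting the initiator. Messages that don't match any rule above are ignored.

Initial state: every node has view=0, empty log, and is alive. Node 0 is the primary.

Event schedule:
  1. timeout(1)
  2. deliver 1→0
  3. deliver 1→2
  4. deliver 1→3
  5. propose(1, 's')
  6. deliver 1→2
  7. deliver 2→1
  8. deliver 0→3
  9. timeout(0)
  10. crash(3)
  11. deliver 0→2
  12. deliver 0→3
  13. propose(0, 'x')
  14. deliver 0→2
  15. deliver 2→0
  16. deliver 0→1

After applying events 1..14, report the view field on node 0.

2

after 1 — timeout(1): n1:prim/v1/[-]
after 2 — deliver 1→0: n0:back/v1/[-]
after 3 — deliver 1→2: n2:back/v1/[-]
after 4 — deliver 1→3: n3:back/v1/[-]
after 5 — propose(1,'s'): ·
after 6 — deliver 1→2: n2:back/v1/[s]
after 7 — deliver 2→1: ·
after 8 — deliver 0→3: ·
after 9 — timeout(0): n0:back/v2/[-]
after 10 — crash(3): n3:✗back/v1/[-]
after 11 — deliver 0→2: n2:prim/v2/[s]
after 12 — deliver 0→3: ·
after 13 — propose(0,'x'): ·
after 14 — deliver 0→2: ·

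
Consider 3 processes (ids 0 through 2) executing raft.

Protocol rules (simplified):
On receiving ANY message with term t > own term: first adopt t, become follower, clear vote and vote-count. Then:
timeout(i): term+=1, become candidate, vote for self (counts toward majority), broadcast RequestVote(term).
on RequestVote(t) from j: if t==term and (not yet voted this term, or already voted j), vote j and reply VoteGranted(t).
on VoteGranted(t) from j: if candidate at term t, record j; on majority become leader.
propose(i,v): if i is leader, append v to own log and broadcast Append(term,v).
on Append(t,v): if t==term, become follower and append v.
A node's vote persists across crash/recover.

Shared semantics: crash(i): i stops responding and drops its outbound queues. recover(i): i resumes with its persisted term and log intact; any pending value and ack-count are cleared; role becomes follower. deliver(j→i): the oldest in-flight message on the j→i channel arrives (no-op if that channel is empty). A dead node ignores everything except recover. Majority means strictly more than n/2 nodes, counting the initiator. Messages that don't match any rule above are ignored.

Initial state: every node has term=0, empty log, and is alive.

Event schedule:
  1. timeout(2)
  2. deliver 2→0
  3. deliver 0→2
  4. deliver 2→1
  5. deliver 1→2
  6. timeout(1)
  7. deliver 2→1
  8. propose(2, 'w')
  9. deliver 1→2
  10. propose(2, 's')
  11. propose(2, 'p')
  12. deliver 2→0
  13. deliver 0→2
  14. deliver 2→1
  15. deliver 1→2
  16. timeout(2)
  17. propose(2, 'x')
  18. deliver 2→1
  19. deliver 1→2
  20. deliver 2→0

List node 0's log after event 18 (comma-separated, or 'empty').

1. timeout(2):  <2:cand t1 ->
2. deliver 2→0:  <0:foll t1 ->
3. deliver 0→2:  <2:lead t1 ->
4. deliver 2→1:  <1:foll t1 ->
5. deliver 1→2:  nop
6. timeout(1):  <1:cand t2 ->
7. deliver 2→1:  nop
8. propose(2,'w'):  <2:lead t1 w>
9. deliver 1→2:  <2:foll t2 w>
10. propose(2,'s'):  nop
11. propose(2,'p'):  nop
12. deliver 2→0:  <0:foll t1 w>
13. deliver 0→2:  nop
14. deliver 2→1:  nop
15. deliver 1→2:  nop
16. timeout(2):  <2:cand t3 w>
17. propose(2,'x'):  nop
18. deliver 2→1:  <1:lead t2 ->

w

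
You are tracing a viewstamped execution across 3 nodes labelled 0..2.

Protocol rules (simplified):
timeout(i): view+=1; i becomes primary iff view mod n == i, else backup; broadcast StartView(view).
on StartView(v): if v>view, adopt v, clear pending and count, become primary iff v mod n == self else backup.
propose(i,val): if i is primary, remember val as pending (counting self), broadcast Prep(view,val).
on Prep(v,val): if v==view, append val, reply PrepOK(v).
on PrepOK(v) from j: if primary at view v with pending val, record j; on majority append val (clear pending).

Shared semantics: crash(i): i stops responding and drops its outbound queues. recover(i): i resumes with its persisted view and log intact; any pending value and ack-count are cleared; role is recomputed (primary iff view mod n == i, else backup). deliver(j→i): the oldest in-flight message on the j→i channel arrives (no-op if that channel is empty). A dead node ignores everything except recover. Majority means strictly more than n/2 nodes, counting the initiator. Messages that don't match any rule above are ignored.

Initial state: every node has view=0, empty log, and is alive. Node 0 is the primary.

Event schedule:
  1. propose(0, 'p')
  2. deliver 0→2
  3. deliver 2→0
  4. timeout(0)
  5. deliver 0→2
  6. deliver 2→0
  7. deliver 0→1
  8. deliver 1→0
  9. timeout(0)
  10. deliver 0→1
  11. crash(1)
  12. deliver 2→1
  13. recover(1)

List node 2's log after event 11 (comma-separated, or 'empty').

p

after 1 — propose(0,'p'): ·
after 2 — deliver 0→2: n2:back/v0/[p]
after 3 — deliver 2→0: n0:prim/v0/[p]
after 4 — timeout(0): n0:back/v1/[p]
after 5 — deliver 0→2: n2:back/v1/[p]
after 6 — deliver 2→0: ·
after 7 — deliver 0→1: n1:back/v0/[p]
after 8 — deliver 1→0: ·
after 9 — timeout(0): n0:back/v2/[p]
after 10 — deliver 0→1: n1:prim/v1/[p]
after 11 — crash(1): n1:✗prim/v1/[p]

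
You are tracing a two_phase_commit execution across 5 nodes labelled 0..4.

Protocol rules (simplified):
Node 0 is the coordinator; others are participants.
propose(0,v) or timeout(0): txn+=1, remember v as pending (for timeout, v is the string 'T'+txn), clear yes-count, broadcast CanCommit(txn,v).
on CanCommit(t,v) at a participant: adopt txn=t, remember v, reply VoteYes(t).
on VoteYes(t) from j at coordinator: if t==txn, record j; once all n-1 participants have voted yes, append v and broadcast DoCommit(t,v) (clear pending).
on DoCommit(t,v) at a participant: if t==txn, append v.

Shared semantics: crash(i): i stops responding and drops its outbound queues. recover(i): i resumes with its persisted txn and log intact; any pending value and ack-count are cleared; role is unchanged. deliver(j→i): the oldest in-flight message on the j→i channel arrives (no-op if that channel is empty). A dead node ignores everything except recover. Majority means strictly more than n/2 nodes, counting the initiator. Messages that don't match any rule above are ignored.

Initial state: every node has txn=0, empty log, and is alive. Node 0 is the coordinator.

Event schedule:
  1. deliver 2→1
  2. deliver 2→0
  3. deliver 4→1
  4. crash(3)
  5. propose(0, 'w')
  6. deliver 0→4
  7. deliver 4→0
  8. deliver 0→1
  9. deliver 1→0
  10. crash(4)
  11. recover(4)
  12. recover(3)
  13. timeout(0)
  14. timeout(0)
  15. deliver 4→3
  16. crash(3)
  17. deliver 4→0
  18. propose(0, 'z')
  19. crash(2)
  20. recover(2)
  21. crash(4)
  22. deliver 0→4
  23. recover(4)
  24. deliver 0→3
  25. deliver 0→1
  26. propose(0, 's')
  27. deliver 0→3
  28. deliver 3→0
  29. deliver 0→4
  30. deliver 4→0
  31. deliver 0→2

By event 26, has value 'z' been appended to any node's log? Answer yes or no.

[1] deliver 2→1 → ∅
[2] deliver 2→0 → ∅
[3] deliver 4→1 → ∅
[4] crash(3) → N3(✗part t0 [-])
[5] propose(0,'w') → N0(coor t1 [-])
[6] deliver 0→4 → N4(part t1 [-])
[7] deliver 4→0 → ∅
[8] deliver 0→1 → N1(part t1 [-])
[9] deliver 1→0 → ∅
[10] crash(4) → N4(✗part t1 [-])
[11] recover(4) → N4(part t1 [-])
[12] recover(3) → N3(part t0 [-])
[13] timeout(0) → N0(coor t2 [-])
[14] timeout(0) → N0(coor t3 [-])
[15] deliver 4→3 → ∅
[16] crash(3) → N3(✗part t0 [-])
[17] deliver 4→0 → ∅
[18] propose(0,'z') → N0(coor t4 [-])
[19] crash(2) → N2(✗part t0 [-])
[20] recover(2) → N2(part t0 [-])
[21] crash(4) → N4(✗part t1 [-])
[22] deliver 0→4 → ∅
[23] recover(4) → N4(part t1 [-])
[24] deliver 0→3 → ∅
[25] deliver 0→1 → N1(part t2 [-])
[26] propose(0,'s') → N0(coor t5 [-])

no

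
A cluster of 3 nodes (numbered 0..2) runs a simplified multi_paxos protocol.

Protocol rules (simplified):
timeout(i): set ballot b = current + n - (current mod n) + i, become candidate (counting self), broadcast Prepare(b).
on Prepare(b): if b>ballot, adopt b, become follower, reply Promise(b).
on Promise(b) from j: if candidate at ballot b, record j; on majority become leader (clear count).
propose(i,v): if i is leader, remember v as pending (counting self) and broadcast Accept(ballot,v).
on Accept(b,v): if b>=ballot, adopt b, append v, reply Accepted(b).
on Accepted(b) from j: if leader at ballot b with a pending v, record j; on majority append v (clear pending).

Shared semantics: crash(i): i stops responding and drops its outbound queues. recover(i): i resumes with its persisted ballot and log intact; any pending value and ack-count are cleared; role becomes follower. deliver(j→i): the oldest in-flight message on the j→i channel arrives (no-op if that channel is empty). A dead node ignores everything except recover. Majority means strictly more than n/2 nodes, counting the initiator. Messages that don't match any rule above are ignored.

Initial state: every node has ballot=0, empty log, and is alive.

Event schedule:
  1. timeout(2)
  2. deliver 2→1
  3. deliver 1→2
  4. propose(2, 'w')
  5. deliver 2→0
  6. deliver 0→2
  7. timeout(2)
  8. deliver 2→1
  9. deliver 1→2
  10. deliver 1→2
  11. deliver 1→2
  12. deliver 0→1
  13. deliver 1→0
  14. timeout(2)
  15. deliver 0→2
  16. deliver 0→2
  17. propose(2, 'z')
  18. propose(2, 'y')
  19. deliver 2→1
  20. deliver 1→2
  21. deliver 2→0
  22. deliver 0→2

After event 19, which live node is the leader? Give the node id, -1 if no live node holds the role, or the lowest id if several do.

e1 timeout(2): 2[cand,b=5,-]
e2 deliver 2→1: 1[foll,b=5,-]
e3 deliver 1→2: 2[lead,b=5,-]
e4 propose(2,'w'): ·
e5 deliver 2→0: 0[foll,b=5,-]
e6 deliver 0→2: ·
e7 timeout(2): 2[cand,b=8,-]
e8 deliver 2→1: 1[foll,b=5,w]
e9 deliver 1→2: ·
e10 deliver 1→2: ·
e11 deliver 1→2: ·
e12 deliver 0→1: ·
e13 deliver 1→0: ·
e14 timeout(2): 2[cand,b=11,-]
e15 deliver 0→2: ·
e16 deliver 0→2: ·
e17 propose(2,'z'): ·
e18 propose(2,'y'): ·
e19 deliver 2→1: 1[foll,b=8,w]

-1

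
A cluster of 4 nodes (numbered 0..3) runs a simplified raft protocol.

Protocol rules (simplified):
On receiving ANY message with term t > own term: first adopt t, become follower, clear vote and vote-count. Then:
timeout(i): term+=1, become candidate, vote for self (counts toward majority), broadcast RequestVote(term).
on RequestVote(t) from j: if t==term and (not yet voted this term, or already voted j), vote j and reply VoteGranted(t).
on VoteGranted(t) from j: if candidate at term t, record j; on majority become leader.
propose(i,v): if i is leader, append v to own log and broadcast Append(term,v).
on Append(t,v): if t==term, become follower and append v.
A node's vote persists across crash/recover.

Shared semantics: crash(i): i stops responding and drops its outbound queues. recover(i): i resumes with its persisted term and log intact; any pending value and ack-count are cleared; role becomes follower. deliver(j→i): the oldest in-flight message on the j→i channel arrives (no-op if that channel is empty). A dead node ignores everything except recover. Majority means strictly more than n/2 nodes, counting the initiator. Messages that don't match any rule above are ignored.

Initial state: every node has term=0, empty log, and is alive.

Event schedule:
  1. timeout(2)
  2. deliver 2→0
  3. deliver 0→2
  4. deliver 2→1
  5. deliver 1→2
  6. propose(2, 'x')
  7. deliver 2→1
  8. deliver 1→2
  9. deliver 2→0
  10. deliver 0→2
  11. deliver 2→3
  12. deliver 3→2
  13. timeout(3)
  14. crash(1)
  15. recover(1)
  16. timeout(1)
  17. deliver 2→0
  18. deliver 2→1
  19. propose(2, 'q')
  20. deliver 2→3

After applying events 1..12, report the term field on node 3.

1

step 1 timeout(2): 2={cand,t=1,log=-}
step 2 deliver 2→0: 0={foll,t=1,log=-}
step 3 deliver 0→2: —
step 4 deliver 2→1: 1={foll,t=1,log=-}
step 5 deliver 1→2: 2={lead,t=1,log=-}
step 6 propose(2,'x'): 2={lead,t=1,log=x}
step 7 deliver 2→1: 1={foll,t=1,log=x}
step 8 deliver 1→2: —
step 9 deliver 2→0: 0={foll,t=1,log=x}
step 10 deliver 0→2: —
step 11 deliver 2→3: 3={foll,t=1,log=-}
step 12 deliver 3→2: —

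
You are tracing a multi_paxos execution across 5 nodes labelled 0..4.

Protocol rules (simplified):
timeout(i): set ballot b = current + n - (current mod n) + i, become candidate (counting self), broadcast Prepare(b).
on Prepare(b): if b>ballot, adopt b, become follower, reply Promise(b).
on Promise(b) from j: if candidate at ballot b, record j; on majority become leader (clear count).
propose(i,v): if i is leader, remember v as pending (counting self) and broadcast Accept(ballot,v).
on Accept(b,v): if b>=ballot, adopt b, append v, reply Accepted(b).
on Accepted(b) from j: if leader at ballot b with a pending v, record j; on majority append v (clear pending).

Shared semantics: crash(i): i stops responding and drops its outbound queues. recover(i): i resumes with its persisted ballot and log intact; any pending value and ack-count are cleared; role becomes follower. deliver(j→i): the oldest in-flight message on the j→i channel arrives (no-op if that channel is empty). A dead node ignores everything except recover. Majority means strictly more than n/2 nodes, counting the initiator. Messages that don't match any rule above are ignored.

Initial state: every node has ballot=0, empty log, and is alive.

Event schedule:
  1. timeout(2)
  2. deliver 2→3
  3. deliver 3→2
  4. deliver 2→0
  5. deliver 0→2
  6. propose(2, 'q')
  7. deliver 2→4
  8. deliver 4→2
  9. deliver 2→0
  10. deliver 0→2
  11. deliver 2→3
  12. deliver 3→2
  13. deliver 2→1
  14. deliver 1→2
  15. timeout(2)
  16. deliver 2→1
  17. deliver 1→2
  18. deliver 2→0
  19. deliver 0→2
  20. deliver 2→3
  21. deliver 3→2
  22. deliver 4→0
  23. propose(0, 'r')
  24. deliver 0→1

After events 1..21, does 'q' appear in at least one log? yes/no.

yes

after 1 — timeout(2): n2:cand/b7/[-]
after 2 — deliver 2→3: n3:foll/b7/[-]
after 3 — deliver 3→2: ·
after 4 — deliver 2→0: n0:foll/b7/[-]
after 5 — deliver 0→2: n2:lead/b7/[-]
after 6 — propose(2,'q'): ·
after 7 — deliver 2→4: n4:foll/b7/[-]
after 8 — deliver 4→2: ·
after 9 — deliver 2→0: n0:foll/b7/[q]
after 10 — deliver 0→2: ·
after 11 — deliver 2→3: n3:foll/b7/[q]
after 12 — deliver 3→2: n2:lead/b7/[q]
after 13 — deliver 2→1: n1:foll/b7/[-]
after 14 — deliver 1→2: ·
after 15 — timeout(2): n2:cand/b12/[q]
after 16 — deliver 2→1: n1:foll/b7/[q]
after 17 — deliver 1→2: ·
after 18 — deliver 2→0: n0:foll/b12/[q]
after 19 — deliver 0→2: ·
after 20 — deliver 2→3: n3:foll/b12/[q]
after 21 — deliver 3→2: n2:lead/b12/[q]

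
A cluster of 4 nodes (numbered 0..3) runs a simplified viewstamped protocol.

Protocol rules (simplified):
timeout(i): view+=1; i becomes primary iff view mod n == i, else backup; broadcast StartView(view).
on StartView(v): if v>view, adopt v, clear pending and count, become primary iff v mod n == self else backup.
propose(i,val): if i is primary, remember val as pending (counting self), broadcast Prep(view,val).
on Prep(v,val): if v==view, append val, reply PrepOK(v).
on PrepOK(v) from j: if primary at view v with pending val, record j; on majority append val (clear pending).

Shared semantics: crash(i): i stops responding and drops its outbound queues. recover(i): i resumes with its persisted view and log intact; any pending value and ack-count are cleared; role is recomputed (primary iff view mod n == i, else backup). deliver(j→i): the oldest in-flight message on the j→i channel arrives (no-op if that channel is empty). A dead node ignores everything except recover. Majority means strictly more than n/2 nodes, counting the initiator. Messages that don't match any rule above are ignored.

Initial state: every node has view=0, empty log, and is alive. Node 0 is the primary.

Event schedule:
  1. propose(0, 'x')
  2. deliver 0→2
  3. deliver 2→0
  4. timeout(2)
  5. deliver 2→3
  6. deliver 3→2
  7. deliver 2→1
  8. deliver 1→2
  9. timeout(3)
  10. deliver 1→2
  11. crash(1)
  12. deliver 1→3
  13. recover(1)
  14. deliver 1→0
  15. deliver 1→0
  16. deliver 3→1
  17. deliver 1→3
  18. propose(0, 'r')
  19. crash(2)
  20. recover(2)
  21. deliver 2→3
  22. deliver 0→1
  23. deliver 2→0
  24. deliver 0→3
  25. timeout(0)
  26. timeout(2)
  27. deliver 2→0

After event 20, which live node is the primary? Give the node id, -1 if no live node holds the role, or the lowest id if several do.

step 1 propose(0,'x'): —
step 2 deliver 0→2: 2={back,v=0,log=x}
step 3 deliver 2→0: —
step 4 timeout(2): 2={back,v=1,log=x}
step 5 deliver 2→3: 3={back,v=1,log=-}
step 6 deliver 3→2: —
step 7 deliver 2→1: 1={prim,v=1,log=-}
step 8 deliver 1→2: —
step 9 timeout(3): 3={back,v=2,log=-}
step 10 deliver 1→2: —
step 11 crash(1): 1={✗prim,v=1,log=-}
step 12 deliver 1→3: —
step 13 recover(1): 1={prim,v=1,log=-}
step 14 deliver 1→0: —
step 15 deliver 1→0: —
step 16 deliver 3→1: 1={back,v=2,log=-}
step 17 deliver 1→3: —
step 18 propose(0,'r'): —
step 19 crash(2): 2={✗back,v=1,log=x}
step 20 recover(2): 2={back,v=1,log=x}

0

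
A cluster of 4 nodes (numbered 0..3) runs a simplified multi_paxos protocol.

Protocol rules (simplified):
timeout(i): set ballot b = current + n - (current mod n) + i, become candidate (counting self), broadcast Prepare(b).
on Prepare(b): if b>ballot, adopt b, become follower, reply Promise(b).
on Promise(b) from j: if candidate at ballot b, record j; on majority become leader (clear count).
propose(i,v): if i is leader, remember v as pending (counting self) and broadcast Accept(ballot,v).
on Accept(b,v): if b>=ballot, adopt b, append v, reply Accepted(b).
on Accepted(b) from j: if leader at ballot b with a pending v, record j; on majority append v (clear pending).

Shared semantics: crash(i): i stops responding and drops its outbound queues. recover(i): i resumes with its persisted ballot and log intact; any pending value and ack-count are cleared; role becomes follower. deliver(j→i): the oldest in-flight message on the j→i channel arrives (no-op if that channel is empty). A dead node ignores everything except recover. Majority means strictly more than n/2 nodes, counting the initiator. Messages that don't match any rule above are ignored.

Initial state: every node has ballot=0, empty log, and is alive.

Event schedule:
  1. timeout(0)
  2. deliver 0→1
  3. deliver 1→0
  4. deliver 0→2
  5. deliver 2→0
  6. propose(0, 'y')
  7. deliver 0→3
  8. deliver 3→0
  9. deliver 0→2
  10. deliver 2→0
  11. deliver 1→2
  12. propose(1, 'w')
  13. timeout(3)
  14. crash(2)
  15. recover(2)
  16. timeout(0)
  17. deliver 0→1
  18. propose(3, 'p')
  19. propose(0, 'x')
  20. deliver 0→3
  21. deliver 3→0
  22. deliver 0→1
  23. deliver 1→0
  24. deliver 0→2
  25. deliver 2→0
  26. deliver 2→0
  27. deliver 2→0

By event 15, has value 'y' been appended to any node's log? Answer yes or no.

yes

e1 timeout(0): 0[cand,b=4,-]
e2 deliver 0→1: 1[foll,b=4,-]
e3 deliver 1→0: ·
e4 deliver 0→2: 2[foll,b=4,-]
e5 deliver 2→0: 0[lead,b=4,-]
e6 propose(0,'y'): ·
e7 deliver 0→3: 3[foll,b=4,-]
e8 deliver 3→0: ·
e9 deliver 0→2: 2[foll,b=4,y]
e10 deliver 2→0: ·
e11 deliver 1→2: ·
e12 propose(1,'w'): ·
e13 timeout(3): 3[cand,b=11,-]
e14 crash(2): 2[✗foll,b=4,y]
e15 recover(2): 2[foll,b=4,y]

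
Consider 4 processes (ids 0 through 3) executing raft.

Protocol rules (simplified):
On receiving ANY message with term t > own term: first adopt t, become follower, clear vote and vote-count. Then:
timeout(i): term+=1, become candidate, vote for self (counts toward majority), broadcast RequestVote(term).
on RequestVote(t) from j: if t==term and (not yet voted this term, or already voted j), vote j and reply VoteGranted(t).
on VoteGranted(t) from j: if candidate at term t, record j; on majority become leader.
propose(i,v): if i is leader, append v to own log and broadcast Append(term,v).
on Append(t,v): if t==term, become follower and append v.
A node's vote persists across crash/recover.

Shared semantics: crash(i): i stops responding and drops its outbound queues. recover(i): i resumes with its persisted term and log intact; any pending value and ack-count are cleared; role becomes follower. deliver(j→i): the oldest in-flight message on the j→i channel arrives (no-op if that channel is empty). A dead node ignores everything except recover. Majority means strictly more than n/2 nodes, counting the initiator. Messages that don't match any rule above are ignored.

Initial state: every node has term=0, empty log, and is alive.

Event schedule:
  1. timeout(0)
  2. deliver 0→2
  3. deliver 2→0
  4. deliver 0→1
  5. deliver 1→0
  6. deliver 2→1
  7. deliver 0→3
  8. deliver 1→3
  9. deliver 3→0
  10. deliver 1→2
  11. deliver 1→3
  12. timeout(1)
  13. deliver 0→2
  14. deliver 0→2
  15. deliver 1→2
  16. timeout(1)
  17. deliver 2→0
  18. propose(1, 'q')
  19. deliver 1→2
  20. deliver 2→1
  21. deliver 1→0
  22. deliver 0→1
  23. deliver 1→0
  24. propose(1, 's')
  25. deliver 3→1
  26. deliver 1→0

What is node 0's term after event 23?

[1] timeout(0) → N0(cand t1 [-])
[2] deliver 0→2 → N2(foll t1 [-])
[3] deliver 2→0 → ∅
[4] deliver 0→1 → N1(foll t1 [-])
[5] deliver 1→0 → N0(lead t1 [-])
[6] deliver 2→1 → ∅
[7] deliver 0→3 → N3(foll t1 [-])
[8] deliver 1→3 → ∅
[9] deliver 3→0 → ∅
[10] deliver 1→2 → ∅
[11] deliver 1→3 → ∅
[12] timeout(1) → N1(cand t2 [-])
[13] deliver 0→2 → ∅
[14] deliver 0→2 → ∅
[15] deliver 1→2 → N2(foll t2 [-])
[16] timeout(1) → N1(cand t3 [-])
[17] deliver 2→0 → ∅
[18] propose(1,'q') → ∅
[19] deliver 1→2 → N2(foll t3 [-])
[20] deliver 2→1 → ∅
[21] deliver 1→0 → N0(foll t2 [-])
[22] deliver 0→1 → ∅
[23] deliver 1→0 → N0(foll t3 [-])

3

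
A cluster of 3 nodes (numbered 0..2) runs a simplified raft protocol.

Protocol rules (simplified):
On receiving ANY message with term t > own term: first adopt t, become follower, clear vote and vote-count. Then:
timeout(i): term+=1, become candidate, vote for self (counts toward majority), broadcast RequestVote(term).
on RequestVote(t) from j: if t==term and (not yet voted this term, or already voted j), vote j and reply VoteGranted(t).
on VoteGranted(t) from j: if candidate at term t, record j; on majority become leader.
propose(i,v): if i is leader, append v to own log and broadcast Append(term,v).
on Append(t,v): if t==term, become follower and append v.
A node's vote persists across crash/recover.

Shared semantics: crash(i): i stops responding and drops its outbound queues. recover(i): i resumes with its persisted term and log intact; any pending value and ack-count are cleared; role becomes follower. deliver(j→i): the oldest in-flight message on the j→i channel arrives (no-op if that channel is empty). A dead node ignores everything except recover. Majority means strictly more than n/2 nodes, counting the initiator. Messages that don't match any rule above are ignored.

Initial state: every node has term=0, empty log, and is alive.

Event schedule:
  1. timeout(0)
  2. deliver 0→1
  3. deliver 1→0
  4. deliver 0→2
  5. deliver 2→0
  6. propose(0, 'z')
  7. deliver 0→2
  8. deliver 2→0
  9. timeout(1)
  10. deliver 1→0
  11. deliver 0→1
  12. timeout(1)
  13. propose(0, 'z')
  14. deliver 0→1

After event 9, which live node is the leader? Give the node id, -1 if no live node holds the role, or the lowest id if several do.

step 1 timeout(0): 0={cand,t=1,log=-}
step 2 deliver 0→1: 1={foll,t=1,log=-}
step 3 deliver 1→0: 0={lead,t=1,log=-}
step 4 deliver 0→2: 2={foll,t=1,log=-}
step 5 deliver 2→0: —
step 6 propose(0,'z'): 0={lead,t=1,log=z}
step 7 deliver 0→2: 2={foll,t=1,log=z}
step 8 deliver 2→0: —
step 9 timeout(1): 1={cand,t=2,log=-}

0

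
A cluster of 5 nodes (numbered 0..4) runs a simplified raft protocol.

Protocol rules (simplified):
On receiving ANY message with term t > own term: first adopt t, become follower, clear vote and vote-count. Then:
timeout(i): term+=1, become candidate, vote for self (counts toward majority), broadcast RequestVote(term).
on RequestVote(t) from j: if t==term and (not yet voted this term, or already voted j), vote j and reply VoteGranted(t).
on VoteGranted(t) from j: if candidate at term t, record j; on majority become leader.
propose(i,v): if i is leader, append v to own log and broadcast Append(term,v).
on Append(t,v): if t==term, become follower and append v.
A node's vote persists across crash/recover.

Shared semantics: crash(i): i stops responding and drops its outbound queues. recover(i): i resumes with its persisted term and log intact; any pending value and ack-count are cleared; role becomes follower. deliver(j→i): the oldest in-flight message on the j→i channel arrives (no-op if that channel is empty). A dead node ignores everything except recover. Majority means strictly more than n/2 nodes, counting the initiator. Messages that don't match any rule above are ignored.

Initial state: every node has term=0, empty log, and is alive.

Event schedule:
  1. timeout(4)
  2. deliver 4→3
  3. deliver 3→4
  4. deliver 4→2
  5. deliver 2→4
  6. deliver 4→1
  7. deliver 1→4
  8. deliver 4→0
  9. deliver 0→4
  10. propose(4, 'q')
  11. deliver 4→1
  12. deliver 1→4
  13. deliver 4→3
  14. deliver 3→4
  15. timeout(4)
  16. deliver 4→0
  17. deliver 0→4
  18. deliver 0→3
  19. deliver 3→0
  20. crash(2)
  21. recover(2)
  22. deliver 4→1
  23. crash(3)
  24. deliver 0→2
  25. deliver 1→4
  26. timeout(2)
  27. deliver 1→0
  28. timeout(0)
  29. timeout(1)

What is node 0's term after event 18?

step 1 timeout(4): 4={cand,t=1,log=-}
step 2 deliver 4→3: 3={foll,t=1,log=-}
step 3 deliver 3→4: —
step 4 deliver 4→2: 2={foll,t=1,log=-}
step 5 deliver 2→4: 4={lead,t=1,log=-}
step 6 deliver 4→1: 1={foll,t=1,log=-}
step 7 deliver 1→4: —
step 8 deliver 4→0: 0={foll,t=1,log=-}
step 9 deliver 0→4: —
step 10 propose(4,'q'): 4={lead,t=1,log=q}
step 11 deliver 4→1: 1={foll,t=1,log=q}
step 12 deliver 1→4: —
step 13 deliver 4→3: 3={foll,t=1,log=q}
step 14 deliver 3→4: —
step 15 timeout(4): 4={cand,t=2,log=q}
step 16 deliver 4→0: 0={foll,t=1,log=q}
step 17 deliver 0→4: —
step 18 deliver 0→3: —

1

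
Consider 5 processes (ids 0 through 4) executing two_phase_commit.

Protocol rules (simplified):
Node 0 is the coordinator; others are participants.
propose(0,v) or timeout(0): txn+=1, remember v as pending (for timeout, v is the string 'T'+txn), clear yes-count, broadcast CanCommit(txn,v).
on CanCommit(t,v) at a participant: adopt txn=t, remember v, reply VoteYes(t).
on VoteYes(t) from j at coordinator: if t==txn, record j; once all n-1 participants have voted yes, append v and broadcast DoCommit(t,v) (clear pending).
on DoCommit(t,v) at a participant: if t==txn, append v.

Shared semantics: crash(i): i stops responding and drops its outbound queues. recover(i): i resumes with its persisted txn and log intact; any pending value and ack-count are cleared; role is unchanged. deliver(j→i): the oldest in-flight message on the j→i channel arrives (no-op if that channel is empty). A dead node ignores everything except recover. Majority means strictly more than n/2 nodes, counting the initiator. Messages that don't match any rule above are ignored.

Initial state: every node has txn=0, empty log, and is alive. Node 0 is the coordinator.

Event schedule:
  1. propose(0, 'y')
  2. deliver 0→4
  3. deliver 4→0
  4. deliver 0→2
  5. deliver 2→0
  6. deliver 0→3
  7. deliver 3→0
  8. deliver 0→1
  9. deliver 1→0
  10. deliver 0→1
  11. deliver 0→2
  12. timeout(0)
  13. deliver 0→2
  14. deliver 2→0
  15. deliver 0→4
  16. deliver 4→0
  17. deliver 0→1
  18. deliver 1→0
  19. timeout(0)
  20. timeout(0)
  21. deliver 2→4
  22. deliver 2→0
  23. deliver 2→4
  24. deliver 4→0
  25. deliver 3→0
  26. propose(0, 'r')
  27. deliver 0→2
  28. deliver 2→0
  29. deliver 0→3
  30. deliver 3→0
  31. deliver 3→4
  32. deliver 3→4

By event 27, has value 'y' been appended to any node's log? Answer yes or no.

yes

step 1 propose(0,'y'): 0={coor,t=1,log=-}
step 2 deliver 0→4: 4={part,t=1,log=-}
step 3 deliver 4→0: —
step 4 deliver 0→2: 2={part,t=1,log=-}
step 5 deliver 2→0: —
step 6 deliver 0→3: 3={part,t=1,log=-}
step 7 deliver 3→0: —
step 8 deliver 0→1: 1={part,t=1,log=-}
step 9 deliver 1→0: 0={coor,t=1,log=y}
step 10 deliver 0→1: 1={part,t=1,log=y}
step 11 deliver 0→2: 2={part,t=1,log=y}
step 12 timeout(0): 0={coor,t=2,log=y}
step 13 deliver 0→2: 2={part,t=2,log=y}
step 14 deliver 2→0: —
step 15 deliver 0→4: 4={part,t=1,log=y}
step 16 deliver 4→0: —
step 17 deliver 0→1: 1={part,t=2,log=y}
step 18 deliver 1→0: —
step 19 timeout(0): 0={coor,t=3,log=y}
step 20 timeout(0): 0={coor,t=4,log=y}
step 21 deliver 2→4: —
step 22 deliver 2→0: —
step 23 deliver 2→4: —
step 24 deliver 4→0: —
step 25 deliver 3→0: —
step 26 propose(0,'r'): 0={coor,t=5,log=y}
step 27 deliver 0→2: 2={part,t=3,log=y}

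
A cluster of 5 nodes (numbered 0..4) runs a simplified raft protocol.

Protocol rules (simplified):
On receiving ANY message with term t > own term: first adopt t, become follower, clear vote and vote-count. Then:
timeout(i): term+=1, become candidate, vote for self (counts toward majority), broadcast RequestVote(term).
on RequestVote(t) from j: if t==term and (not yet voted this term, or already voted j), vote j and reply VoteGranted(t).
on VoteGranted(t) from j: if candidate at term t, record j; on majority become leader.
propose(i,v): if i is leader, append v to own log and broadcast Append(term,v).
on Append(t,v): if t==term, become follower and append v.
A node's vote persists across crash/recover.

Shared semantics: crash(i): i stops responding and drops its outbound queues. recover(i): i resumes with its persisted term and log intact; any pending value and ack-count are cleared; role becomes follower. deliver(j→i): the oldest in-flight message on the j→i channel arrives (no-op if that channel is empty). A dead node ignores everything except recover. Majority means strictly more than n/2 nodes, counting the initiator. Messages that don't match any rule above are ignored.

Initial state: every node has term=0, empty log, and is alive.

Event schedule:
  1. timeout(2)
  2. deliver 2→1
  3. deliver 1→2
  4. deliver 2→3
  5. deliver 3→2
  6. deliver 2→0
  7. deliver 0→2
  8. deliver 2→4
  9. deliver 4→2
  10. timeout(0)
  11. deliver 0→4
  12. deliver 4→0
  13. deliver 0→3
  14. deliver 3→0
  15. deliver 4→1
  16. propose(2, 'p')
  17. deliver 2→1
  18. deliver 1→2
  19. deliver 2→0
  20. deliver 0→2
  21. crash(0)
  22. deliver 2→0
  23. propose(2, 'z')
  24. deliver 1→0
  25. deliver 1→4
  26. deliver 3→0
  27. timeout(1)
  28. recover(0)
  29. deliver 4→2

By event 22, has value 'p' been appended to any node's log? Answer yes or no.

yes

step 1 timeout(2): 2={cand,t=1,log=-}
step 2 deliver 2→1: 1={foll,t=1,log=-}
step 3 deliver 1→2: —
step 4 deliver 2→3: 3={foll,t=1,log=-}
step 5 deliver 3→2: 2={lead,t=1,log=-}
step 6 deliver 2→0: 0={foll,t=1,log=-}
step 7 deliver 0→2: —
step 8 deliver 2→4: 4={foll,t=1,log=-}
step 9 deliver 4→2: —
step 10 timeout(0): 0={cand,t=2,log=-}
step 11 deliver 0→4: 4={foll,t=2,log=-}
step 12 deliver 4→0: —
step 13 deliver 0→3: 3={foll,t=2,log=-}
step 14 deliver 3→0: 0={lead,t=2,log=-}
step 15 deliver 4→1: —
step 16 propose(2,'p'): 2={lead,t=1,log=p}
step 17 deliver 2→1: 1={foll,t=1,log=p}
step 18 deliver 1→2: —
step 19 deliver 2→0: —
step 20 deliver 0→2: 2={foll,t=2,log=p}
step 21 crash(0): 0={✗lead,t=2,log=-}
step 22 deliver 2→0: —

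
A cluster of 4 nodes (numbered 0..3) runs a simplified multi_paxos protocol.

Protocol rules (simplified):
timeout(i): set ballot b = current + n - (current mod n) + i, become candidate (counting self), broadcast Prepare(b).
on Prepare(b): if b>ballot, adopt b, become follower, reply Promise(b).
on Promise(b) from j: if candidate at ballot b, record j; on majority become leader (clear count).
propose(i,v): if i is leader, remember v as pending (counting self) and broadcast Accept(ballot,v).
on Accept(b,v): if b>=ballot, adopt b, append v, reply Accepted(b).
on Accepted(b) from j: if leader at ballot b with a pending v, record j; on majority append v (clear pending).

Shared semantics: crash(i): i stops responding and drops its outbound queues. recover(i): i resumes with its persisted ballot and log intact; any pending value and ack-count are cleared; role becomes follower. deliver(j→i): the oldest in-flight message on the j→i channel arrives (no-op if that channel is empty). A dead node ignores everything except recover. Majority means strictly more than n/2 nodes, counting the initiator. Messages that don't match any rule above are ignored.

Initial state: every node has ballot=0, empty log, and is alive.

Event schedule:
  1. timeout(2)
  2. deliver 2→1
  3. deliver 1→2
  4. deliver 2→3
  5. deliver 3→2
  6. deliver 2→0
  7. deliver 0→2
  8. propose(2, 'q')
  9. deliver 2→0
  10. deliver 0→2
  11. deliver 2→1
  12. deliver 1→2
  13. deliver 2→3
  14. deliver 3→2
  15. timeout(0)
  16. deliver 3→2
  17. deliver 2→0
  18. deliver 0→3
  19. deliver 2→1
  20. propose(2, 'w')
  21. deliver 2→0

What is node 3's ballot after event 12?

6

[1] timeout(2) → N2(cand b6 [-])
[2] deliver 2→1 → N1(foll b6 [-])
[3] deliver 1→2 → ∅
[4] deliver 2→3 → N3(foll b6 [-])
[5] deliver 3→2 → N2(lead b6 [-])
[6] deliver 2→0 → N0(foll b6 [-])
[7] deliver 0→2 → ∅
[8] propose(2,'q') → ∅
[9] deliver 2→0 → N0(foll b6 [q])
[10] deliver 0→2 → ∅
[11] deliver 2→1 → N1(foll b6 [q])
[12] deliver 1→2 → N2(lead b6 [q])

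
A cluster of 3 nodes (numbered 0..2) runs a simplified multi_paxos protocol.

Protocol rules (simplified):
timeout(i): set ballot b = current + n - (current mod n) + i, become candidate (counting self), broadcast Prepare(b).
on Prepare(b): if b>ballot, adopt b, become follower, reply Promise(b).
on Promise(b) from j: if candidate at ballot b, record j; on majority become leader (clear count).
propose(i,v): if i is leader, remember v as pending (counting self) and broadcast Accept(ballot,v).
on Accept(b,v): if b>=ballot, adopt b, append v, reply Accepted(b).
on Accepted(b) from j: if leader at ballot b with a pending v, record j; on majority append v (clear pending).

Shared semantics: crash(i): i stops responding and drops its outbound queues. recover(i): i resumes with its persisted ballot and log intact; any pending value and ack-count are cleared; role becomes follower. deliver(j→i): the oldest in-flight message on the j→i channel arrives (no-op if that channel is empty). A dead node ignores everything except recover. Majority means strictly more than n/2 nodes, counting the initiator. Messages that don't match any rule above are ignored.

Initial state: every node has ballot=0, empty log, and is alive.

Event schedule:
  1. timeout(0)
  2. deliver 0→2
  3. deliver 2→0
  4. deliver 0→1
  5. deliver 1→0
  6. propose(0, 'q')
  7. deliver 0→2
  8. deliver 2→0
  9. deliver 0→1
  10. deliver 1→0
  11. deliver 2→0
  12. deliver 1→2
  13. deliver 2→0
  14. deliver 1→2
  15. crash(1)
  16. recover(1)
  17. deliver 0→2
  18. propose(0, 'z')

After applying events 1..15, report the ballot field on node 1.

3

[1] timeout(0) → N0(cand b3 [-])
[2] deliver 0→2 → N2(foll b3 [-])
[3] deliver 2→0 → N0(lead b3 [-])
[4] deliver 0→1 → N1(foll b3 [-])
[5] deliver 1→0 → ∅
[6] propose(0,'q') → ∅
[7] deliver 0→2 → N2(foll b3 [q])
[8] deliver 2→0 → N0(lead b3 [q])
[9] deliver 0→1 → N1(foll b3 [q])
[10] deliver 1→0 → ∅
[11] deliver 2→0 → ∅
[12] deliver 1→2 → ∅
[13] deliver 2→0 → ∅
[14] deliver 1→2 → ∅
[15] crash(1) → N1(✗foll b3 [q])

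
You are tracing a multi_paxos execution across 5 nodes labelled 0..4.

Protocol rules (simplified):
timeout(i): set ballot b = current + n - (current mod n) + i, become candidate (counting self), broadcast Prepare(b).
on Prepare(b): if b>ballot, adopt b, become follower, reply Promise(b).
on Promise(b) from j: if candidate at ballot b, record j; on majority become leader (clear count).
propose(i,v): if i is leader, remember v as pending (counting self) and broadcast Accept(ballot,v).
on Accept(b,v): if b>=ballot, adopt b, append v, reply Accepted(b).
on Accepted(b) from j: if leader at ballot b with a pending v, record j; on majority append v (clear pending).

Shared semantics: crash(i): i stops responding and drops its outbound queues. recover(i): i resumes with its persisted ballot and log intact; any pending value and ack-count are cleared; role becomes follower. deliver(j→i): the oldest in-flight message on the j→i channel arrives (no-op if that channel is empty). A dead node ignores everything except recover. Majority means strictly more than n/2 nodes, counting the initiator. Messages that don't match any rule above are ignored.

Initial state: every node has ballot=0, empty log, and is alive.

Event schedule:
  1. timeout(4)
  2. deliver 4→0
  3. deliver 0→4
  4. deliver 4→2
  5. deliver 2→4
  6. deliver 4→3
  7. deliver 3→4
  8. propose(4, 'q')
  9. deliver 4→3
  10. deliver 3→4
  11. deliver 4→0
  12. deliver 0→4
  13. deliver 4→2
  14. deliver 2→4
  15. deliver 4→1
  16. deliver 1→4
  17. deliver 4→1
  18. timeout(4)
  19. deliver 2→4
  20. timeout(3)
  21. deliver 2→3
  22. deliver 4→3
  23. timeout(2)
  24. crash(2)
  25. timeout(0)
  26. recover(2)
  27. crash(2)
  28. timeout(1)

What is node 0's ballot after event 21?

after 1 — timeout(4): n4:cand/b9/[-]
after 2 — deliver 4→0: n0:foll/b9/[-]
after 3 — deliver 0→4: ·
after 4 — deliver 4→2: n2:foll/b9/[-]
after 5 — deliver 2→4: n4:lead/b9/[-]
after 6 — deliver 4→3: n3:foll/b9/[-]
after 7 — deliver 3→4: ·
after 8 — propose(4,'q'): ·
after 9 — deliver 4→3: n3:foll/b9/[q]
after 10 — deliver 3→4: ·
after 11 — deliver 4→0: n0:foll/b9/[q]
after 12 — deliver 0→4: n4:lead/b9/[q]
after 13 — deliver 4→2: n2:foll/b9/[q]
after 14 — deliver 2→4: ·
after 15 — deliver 4→1: n1:foll/b9/[-]
after 16 — deliver 1→4: ·
after 17 — deliver 4→1: n1:foll/b9/[q]
after 18 — timeout(4): n4:cand/b14/[q]
after 19 — deliver 2→4: ·
after 20 — timeout(3): n3:cand/b13/[q]
after 21 — deliver 2→3: ·

9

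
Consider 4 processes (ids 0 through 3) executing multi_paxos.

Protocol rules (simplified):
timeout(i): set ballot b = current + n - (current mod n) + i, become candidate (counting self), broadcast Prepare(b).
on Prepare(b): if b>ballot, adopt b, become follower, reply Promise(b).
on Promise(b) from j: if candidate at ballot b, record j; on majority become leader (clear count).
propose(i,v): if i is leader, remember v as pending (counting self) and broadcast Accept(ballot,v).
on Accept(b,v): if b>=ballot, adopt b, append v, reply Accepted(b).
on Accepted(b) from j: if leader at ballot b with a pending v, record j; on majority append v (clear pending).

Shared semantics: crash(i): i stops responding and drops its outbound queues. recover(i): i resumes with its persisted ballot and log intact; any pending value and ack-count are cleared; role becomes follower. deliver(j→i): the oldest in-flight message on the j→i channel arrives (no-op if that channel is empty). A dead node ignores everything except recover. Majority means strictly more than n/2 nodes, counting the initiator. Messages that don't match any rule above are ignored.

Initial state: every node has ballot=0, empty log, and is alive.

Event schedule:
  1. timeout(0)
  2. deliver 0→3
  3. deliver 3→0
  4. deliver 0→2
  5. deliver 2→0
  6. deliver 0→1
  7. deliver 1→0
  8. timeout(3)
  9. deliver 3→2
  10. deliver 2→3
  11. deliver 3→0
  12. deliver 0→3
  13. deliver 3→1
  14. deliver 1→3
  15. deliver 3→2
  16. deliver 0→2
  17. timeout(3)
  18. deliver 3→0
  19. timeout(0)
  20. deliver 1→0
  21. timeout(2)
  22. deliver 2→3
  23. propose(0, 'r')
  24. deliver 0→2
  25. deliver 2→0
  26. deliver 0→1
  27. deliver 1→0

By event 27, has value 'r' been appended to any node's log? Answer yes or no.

no

e1 timeout(0): 0[cand,b=4,-]
e2 deliver 0→3: 3[foll,b=4,-]
e3 deliver 3→0: ·
e4 deliver 0→2: 2[foll,b=4,-]
e5 deliver 2→0: 0[lead,b=4,-]
e6 deliver 0→1: 1[foll,b=4,-]
e7 deliver 1→0: ·
e8 timeout(3): 3[cand,b=11,-]
e9 deliver 3→2: 2[foll,b=11,-]
e10 deliver 2→3: ·
e11 deliver 3→0: 0[foll,b=11,-]
e12 deliver 0→3: 3[lead,b=11,-]
e13 deliver 3→1: 1[foll,b=11,-]
e14 deliver 1→3: ·
e15 deliver 3→2: ·
e16 deliver 0→2: ·
e17 timeout(3): 3[cand,b=15,-]
e18 deliver 3→0: 0[foll,b=15,-]
e19 timeout(0): 0[cand,b=16,-]
e20 deliver 1→0: ·
e21 timeout(2): 2[cand,b=14,-]
e22 deliver 2→3: ·
e23 propose(0,'r'): ·
e24 deliver 0→2: 2[foll,b=16,-]
e25 deliver 2→0: ·
e26 deliver 0→1: 1[foll,b=16,-]
e27 deliver 1→0: ·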